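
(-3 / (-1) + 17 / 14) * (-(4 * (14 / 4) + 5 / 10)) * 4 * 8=-13688 / 7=-1955.43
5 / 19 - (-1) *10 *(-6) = -1135 / 19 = -59.74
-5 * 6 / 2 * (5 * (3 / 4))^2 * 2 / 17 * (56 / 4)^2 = -165375 / 34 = -4863.97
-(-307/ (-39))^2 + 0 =-94249/ 1521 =-61.97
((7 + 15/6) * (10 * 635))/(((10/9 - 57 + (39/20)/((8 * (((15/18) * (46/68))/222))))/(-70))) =-87410925000/830111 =-105300.29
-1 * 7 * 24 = -168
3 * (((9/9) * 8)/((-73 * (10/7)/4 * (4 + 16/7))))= -588/4015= -0.15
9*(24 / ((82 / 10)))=1080 / 41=26.34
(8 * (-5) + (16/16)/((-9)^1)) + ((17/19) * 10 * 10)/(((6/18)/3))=130841/171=765.15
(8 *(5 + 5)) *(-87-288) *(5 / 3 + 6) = -230000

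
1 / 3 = 0.33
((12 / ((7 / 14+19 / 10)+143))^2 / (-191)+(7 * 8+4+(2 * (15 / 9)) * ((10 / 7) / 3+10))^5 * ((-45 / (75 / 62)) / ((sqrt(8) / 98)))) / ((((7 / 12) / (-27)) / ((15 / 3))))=2298498206875949.12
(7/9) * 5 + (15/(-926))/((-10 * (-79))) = 5120753/1316772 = 3.89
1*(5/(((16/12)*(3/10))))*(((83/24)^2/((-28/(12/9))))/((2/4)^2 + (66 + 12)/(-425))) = -73195625/683424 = -107.10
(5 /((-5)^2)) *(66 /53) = 66 /265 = 0.25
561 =561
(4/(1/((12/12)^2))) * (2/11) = 8/11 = 0.73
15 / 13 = 1.15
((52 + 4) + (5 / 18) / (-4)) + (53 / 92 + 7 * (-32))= -277369 / 1656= -167.49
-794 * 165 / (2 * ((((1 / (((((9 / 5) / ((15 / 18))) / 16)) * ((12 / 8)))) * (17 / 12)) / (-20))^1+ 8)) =-8562.51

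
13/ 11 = 1.18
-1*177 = -177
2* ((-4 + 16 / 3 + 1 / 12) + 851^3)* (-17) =-125724190693 / 6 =-20954031782.17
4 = 4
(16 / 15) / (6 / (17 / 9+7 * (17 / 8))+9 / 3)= 19312 / 60795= 0.32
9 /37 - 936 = -34623 /37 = -935.76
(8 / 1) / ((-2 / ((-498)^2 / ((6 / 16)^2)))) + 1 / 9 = -63489023 / 9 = -7054335.89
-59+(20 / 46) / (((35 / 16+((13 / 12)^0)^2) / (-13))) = -71287 / 1173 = -60.77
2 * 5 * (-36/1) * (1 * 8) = -2880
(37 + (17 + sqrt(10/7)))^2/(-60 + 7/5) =-51.99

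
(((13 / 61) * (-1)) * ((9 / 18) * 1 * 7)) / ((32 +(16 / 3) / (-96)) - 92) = 819 / 65941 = 0.01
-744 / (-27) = 27.56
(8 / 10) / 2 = 2 / 5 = 0.40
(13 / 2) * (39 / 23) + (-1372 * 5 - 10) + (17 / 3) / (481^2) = -218992208797 / 31927818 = -6858.98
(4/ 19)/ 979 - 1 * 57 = -1060253/ 18601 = -57.00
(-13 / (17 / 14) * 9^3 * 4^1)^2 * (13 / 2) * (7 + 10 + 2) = 34784420527584 / 289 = 120361316704.44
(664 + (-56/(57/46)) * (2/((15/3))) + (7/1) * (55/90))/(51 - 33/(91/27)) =101177713/6412500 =15.78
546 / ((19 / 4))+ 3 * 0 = 2184 / 19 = 114.95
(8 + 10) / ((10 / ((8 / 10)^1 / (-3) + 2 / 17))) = -114 / 425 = -0.27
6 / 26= 0.23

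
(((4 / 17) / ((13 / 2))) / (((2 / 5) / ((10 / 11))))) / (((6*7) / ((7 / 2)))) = 50 / 7293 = 0.01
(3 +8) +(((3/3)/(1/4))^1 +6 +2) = 23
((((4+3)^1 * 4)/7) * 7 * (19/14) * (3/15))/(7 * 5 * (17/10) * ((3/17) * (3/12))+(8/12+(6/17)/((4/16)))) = 816/505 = 1.62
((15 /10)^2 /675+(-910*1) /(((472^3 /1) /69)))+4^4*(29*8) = 234199106495231 /3943276800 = 59392.00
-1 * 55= -55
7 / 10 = 0.70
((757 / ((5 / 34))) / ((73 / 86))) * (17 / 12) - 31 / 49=460920766 / 53655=8590.45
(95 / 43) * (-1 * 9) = -855 / 43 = -19.88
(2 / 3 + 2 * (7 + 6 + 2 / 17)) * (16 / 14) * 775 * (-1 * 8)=-9721600 / 51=-190619.61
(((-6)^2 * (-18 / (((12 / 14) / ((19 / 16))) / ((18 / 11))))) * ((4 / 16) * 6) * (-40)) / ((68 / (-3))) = -1454355 / 374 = -3888.65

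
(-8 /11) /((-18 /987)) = 1316 /33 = 39.88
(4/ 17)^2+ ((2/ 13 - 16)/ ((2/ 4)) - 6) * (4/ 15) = -112664/ 11271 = -10.00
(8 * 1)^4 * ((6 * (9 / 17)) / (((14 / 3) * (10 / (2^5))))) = 8921.71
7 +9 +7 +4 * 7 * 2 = 79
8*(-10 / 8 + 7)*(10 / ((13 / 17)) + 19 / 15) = 128662 / 195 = 659.81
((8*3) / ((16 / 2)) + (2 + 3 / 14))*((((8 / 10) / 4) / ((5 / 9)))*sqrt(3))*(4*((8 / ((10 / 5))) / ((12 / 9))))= 3942*sqrt(3) / 175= 39.02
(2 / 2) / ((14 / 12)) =6 / 7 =0.86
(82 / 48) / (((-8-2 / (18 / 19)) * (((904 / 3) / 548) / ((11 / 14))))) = -556083 / 2303392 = -0.24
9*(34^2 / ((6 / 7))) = 12138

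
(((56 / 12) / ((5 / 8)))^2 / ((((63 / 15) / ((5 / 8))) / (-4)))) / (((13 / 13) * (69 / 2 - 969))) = 256 / 7209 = 0.04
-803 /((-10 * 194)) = 803 /1940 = 0.41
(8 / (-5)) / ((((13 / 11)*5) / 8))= -704 / 325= -2.17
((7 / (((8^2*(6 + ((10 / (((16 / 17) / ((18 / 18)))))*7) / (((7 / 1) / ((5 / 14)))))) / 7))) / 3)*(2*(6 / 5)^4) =74088 / 685625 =0.11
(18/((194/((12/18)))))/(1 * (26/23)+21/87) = 1334/29585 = 0.05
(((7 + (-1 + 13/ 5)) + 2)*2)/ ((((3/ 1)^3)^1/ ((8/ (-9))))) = -848/ 1215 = -0.70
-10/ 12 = -5/ 6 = -0.83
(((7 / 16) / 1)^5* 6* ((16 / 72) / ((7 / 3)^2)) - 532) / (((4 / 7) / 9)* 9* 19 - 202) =976217053 / 350748672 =2.78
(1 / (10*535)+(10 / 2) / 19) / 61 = 26769 / 6200650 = 0.00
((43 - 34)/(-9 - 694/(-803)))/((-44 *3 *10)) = 0.00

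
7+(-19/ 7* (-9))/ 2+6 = 353/ 14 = 25.21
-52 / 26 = -2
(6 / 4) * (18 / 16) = 27 / 16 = 1.69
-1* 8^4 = -4096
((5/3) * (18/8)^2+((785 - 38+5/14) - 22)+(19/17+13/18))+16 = 12880009/17136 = 751.63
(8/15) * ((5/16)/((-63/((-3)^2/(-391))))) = 1/16422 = 0.00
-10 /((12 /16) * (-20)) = 2 /3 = 0.67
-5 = -5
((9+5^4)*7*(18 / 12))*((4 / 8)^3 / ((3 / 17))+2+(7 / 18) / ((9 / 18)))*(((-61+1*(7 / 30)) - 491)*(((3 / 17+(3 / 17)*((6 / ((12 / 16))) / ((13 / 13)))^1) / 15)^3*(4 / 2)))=-746780136417 / 24565000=-30400.17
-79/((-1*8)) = 79/8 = 9.88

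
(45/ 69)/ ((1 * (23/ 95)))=1425/ 529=2.69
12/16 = 0.75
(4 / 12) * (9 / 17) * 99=297 / 17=17.47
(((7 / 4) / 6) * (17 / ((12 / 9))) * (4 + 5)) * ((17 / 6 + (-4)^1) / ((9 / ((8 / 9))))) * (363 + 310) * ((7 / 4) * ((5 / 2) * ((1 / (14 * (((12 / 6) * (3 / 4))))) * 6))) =-2803045 / 864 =-3244.27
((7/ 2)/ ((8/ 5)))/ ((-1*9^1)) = -35/ 144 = -0.24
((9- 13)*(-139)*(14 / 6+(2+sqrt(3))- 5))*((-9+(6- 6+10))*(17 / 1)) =-18904 / 3+9452*sqrt(3) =10070.01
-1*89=-89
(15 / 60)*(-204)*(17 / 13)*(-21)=18207 / 13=1400.54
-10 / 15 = -2 / 3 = -0.67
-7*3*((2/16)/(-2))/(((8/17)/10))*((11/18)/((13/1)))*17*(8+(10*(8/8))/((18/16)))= 2114035/5616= 376.43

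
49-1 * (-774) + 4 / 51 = 41977 / 51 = 823.08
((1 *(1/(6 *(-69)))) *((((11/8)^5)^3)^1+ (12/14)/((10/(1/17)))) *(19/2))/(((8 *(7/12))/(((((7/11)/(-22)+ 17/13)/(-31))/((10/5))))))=4871522501725497714603/404566286491535361966080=0.01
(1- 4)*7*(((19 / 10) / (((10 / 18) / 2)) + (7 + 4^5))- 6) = -541716 / 25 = -21668.64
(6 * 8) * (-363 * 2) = -34848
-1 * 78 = -78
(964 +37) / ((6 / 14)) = 7007 / 3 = 2335.67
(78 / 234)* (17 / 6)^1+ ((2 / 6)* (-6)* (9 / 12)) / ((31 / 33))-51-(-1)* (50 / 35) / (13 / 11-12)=-12035053 / 232407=-51.78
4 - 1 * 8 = -4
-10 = -10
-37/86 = -0.43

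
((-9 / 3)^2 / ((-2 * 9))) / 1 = -1 / 2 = -0.50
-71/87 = -0.82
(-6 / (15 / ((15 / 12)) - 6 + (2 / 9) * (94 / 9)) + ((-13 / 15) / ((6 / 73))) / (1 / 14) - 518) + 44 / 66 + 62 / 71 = -715803776 / 1076715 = -664.80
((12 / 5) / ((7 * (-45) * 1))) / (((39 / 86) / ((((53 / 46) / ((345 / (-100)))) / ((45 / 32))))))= 1166848 / 292444425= 0.00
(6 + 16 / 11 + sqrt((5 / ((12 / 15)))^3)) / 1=2031 / 88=23.08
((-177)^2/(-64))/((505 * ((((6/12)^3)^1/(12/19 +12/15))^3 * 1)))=-630453768192/432974375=-1456.10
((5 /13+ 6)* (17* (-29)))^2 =1674364561 /169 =9907482.61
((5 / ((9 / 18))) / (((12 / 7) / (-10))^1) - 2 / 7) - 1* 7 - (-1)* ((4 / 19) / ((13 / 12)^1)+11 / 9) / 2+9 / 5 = -9820667 / 155610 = -63.11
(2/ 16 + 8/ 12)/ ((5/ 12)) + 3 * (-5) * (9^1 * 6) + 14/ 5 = -8053/ 10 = -805.30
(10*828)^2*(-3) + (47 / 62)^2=-790615466591 / 3844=-205675199.43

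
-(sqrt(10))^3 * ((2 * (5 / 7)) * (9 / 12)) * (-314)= 23550 * sqrt(10) / 7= 10638.81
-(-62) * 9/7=558/7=79.71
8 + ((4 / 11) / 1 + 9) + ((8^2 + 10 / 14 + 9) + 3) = 7244 / 77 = 94.08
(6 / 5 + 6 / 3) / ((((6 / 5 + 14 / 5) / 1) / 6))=24 / 5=4.80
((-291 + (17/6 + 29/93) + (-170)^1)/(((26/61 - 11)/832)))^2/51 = 25449094.46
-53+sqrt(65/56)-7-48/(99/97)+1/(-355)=-1253893/11715+sqrt(910)/28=-105.96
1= 1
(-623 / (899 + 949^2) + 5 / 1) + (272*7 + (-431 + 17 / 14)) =9334577389 / 6310500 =1479.21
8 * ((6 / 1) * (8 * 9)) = 3456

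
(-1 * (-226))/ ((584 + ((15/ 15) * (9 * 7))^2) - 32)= 226/ 4521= 0.05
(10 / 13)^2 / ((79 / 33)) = 0.25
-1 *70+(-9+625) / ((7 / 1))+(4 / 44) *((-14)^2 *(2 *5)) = 2158 / 11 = 196.18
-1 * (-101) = 101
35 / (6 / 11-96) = -11 / 30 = -0.37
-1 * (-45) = 45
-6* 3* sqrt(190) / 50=-9* sqrt(190) / 25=-4.96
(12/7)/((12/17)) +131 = 934/7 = 133.43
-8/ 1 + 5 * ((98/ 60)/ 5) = -191/ 30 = -6.37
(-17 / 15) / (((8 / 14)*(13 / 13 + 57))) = -119 / 3480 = -0.03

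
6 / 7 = 0.86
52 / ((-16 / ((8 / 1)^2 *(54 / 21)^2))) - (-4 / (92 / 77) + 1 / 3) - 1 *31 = -4744667 / 3381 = -1403.33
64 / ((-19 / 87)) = -5568 / 19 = -293.05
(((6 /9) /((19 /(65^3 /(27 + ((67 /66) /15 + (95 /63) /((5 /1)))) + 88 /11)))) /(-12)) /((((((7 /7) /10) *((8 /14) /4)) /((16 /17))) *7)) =-50791162720 /183789261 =-276.36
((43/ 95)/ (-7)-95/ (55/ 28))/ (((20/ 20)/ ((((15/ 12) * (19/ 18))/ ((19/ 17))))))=-6022301/ 105336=-57.17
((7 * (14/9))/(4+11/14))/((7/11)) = 2156/603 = 3.58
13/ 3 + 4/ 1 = 25/ 3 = 8.33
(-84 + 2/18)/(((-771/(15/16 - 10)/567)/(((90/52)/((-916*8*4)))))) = 103453875/3133804544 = 0.03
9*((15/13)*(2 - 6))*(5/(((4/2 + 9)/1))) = -18.88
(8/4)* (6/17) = 12/17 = 0.71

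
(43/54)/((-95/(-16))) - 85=-217681/2565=-84.87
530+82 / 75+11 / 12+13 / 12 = 39982 / 75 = 533.09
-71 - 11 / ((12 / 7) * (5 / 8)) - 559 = -9604 / 15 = -640.27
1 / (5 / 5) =1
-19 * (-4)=76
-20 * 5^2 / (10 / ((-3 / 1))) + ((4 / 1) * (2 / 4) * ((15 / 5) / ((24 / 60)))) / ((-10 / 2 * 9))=449 / 3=149.67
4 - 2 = 2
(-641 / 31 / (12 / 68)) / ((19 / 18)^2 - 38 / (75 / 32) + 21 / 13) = 382484700 / 44015009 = 8.69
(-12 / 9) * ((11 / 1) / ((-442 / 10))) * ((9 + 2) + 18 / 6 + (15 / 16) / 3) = 12595 / 2652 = 4.75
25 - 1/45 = 1124/45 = 24.98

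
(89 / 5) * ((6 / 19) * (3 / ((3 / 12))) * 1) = 6408 / 95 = 67.45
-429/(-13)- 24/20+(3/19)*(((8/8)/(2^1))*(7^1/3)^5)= 573437/15390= 37.26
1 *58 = 58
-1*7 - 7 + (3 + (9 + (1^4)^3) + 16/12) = 1/3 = 0.33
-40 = -40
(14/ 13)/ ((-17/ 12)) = -168/ 221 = -0.76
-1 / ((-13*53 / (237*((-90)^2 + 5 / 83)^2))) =2021180775225 / 89557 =22568652.09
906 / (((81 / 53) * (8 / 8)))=16006 / 27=592.81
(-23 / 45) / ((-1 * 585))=23 / 26325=0.00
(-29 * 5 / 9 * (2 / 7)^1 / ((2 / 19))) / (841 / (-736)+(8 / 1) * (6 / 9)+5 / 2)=-2027680 / 310233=-6.54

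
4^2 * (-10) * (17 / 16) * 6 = -1020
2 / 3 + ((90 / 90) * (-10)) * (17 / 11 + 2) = -1148 / 33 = -34.79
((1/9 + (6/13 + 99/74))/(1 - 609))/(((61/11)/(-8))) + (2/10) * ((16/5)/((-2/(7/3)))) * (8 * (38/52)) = -4375692377/1003462200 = -4.36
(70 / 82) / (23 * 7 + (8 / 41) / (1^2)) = 35 / 6609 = 0.01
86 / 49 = 1.76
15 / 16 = 0.94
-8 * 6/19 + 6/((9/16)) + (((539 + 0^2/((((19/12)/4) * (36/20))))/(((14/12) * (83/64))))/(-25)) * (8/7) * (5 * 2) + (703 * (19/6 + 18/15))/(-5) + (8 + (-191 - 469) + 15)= -1405.67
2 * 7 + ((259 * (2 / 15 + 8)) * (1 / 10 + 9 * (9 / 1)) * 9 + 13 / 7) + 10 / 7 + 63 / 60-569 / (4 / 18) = 1074511561 / 700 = 1535016.52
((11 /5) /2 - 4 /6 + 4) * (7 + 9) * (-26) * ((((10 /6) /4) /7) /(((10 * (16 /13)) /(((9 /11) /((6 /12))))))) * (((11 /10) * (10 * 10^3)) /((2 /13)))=-1043575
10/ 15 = 2/ 3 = 0.67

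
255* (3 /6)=255 /2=127.50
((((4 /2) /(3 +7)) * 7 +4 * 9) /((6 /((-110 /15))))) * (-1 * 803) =1651771 /45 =36706.02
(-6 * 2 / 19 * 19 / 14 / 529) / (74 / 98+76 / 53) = -742 / 1002455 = -0.00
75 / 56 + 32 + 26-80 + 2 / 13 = -14929 / 728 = -20.51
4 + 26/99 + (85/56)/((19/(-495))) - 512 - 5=-58175129/105336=-552.28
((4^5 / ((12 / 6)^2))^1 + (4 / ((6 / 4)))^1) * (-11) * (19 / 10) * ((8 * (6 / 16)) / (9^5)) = -81092 / 295245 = -0.27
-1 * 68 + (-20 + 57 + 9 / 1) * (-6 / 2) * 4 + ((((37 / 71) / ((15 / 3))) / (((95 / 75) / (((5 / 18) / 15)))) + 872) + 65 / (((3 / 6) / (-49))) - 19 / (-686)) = -25477451149 / 4164363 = -6117.97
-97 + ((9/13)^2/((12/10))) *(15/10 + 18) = -89.21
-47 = -47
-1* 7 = -7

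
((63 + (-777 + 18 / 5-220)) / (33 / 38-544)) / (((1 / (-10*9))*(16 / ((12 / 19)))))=-125604 / 20639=-6.09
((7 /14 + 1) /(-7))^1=-3 /14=-0.21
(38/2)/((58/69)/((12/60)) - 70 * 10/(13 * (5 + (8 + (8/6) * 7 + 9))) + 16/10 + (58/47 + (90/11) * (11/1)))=210795/1057508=0.20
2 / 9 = 0.22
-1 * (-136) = 136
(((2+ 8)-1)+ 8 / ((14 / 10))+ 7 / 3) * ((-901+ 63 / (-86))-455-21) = -7069605 / 301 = -23487.06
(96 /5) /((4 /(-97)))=-465.60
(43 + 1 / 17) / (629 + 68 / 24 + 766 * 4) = 4392 / 376975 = 0.01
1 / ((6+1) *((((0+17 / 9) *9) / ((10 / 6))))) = 0.01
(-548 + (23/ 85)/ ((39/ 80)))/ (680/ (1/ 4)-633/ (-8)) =-2903648/ 14846559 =-0.20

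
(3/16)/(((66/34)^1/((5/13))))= 85/2288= 0.04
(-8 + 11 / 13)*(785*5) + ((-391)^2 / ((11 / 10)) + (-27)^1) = 15855394 / 143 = 110876.88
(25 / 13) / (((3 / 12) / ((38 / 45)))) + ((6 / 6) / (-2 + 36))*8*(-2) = 11984 / 1989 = 6.03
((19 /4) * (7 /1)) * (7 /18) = 931 /72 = 12.93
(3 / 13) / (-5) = -3 / 65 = -0.05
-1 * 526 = -526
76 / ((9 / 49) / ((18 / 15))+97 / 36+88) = 134064 / 160255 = 0.84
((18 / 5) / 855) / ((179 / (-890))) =-356 / 17005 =-0.02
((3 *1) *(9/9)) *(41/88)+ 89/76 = 4295/1672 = 2.57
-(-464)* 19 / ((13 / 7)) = 61712 / 13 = 4747.08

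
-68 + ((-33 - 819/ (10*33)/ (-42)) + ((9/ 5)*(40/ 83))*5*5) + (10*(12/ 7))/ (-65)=-132131711/ 1661660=-79.52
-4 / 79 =-0.05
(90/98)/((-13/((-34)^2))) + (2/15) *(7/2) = -775841/9555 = -81.20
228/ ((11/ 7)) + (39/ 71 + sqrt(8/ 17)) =2*sqrt(34)/ 17 + 113745/ 781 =146.33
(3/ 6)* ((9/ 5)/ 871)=9/ 8710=0.00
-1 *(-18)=18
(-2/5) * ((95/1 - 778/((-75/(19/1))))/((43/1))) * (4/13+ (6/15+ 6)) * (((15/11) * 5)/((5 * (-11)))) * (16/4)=76411616/8454875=9.04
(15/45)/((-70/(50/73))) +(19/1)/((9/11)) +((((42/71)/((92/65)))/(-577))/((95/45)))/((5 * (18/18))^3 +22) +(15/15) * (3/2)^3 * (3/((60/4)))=11241624156101/470479776120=23.89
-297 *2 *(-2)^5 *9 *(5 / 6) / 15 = 9504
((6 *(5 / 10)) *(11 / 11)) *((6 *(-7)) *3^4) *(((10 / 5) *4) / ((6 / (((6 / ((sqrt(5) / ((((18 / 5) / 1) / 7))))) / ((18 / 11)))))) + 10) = -102060 - 128304 *sqrt(5) / 25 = -113535.86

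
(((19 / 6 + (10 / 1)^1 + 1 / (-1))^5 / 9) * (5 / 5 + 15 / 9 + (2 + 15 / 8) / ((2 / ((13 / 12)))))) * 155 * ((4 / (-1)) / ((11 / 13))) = -1274057974267975 / 12317184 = -103437439.46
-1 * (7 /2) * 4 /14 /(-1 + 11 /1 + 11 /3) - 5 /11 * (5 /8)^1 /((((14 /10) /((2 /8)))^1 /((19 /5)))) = -26867 /101024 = -0.27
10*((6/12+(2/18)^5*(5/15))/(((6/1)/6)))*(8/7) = 1012280/177147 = 5.71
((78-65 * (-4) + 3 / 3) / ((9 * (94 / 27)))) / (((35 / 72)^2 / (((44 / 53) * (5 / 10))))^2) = 33.38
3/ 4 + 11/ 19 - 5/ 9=529/ 684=0.77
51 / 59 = 0.86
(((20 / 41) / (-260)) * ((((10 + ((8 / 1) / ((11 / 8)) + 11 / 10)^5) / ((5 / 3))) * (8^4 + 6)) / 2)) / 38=-1571390629858595553 / 1630963477000000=-963.47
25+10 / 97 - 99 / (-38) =102133 / 3686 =27.71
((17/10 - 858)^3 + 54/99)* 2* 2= -6906698799017/2750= -2511526836.01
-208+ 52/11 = -2236/11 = -203.27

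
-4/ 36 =-1/ 9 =-0.11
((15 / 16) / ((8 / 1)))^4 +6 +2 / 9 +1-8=-1878592567 / 2415919104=-0.78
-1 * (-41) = 41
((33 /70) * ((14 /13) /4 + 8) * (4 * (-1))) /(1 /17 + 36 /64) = -385968 /15379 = -25.10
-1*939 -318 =-1257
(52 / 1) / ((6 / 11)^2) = 174.78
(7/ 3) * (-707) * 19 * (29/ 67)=-2726899/ 201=-13566.66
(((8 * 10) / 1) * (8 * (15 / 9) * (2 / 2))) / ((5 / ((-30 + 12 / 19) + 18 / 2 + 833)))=9881600 / 57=173361.40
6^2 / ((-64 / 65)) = -585 / 16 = -36.56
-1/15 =-0.07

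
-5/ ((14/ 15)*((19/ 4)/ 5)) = -750/ 133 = -5.64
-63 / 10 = -6.30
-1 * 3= -3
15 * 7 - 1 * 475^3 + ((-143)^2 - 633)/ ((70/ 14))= -535839034/ 5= -107167806.80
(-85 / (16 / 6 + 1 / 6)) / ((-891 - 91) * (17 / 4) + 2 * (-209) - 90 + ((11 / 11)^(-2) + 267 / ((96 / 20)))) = 80 / 12333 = 0.01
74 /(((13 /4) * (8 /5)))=185 /13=14.23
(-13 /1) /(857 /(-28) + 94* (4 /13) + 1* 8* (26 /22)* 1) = -52052 /31113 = -1.67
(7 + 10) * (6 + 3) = 153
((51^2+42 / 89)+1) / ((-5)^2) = 46324 / 445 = 104.10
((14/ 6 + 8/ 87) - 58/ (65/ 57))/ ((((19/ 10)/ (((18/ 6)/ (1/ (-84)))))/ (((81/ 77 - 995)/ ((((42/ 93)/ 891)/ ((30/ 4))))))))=-4737473192404620/ 50141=-94483021726.82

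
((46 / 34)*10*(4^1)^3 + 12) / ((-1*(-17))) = 14924 / 289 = 51.64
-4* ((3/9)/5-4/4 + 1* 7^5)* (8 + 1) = -605018.40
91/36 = 2.53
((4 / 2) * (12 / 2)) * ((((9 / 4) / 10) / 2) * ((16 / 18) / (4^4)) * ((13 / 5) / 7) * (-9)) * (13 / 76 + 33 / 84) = -1053 / 119168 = -0.01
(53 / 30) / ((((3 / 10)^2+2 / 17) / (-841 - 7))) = -7640480 / 1059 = -7214.81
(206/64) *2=103/16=6.44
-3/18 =-1/6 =-0.17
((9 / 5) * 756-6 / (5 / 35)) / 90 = 1099 / 75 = 14.65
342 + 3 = 345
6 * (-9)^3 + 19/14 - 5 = -61287/14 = -4377.64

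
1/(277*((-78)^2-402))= 1/1573914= 0.00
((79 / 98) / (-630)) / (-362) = 79 / 22349880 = 0.00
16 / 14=8 / 7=1.14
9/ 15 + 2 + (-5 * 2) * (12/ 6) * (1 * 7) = -687/ 5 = -137.40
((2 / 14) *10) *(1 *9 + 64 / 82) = 13.97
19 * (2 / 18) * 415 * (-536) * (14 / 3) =-59169040 / 27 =-2191445.93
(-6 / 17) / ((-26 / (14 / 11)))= 42 / 2431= 0.02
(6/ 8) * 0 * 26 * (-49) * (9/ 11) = 0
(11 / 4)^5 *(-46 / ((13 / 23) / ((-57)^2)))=-276801735771 / 6656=-41586799.24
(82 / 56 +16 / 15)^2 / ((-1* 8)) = -1129969 / 1411200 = -0.80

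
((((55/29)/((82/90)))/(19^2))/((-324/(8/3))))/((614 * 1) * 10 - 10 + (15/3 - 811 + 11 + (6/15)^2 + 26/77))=-1058750/119030563199439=-0.00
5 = 5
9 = 9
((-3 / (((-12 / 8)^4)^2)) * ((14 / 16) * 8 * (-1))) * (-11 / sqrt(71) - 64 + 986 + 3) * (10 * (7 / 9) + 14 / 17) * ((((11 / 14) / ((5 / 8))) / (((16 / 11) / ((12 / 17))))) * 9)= 7541416960 / 210681 - 448408576 * sqrt(71) / 74791755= 35744.91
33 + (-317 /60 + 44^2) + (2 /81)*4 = 3181381 /1620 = 1963.82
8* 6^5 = 62208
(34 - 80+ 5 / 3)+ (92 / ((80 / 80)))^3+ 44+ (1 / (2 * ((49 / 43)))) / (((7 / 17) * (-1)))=1602537025 / 2058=778686.60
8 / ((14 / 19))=76 / 7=10.86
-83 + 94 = 11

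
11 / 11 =1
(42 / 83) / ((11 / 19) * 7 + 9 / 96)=25536 / 209243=0.12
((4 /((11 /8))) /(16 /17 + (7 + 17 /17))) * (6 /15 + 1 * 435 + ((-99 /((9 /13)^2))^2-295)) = 1178866156 /84645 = 13927.18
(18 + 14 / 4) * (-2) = -43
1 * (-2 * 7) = -14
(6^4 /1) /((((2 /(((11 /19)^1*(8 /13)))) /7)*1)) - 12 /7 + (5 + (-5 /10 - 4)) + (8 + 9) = 5642939 /3458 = 1631.85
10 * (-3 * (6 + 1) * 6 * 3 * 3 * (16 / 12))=-15120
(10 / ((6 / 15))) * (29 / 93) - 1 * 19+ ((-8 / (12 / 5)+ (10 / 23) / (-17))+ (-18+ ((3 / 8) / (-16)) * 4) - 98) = -152034529 / 1163616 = -130.66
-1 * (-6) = 6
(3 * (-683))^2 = 4198401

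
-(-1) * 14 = 14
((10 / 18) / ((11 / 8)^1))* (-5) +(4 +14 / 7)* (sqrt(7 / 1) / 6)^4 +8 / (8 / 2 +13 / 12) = -0.22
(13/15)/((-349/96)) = -416/1745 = -0.24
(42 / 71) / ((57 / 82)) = 1148 / 1349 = 0.85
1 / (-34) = -1 / 34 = -0.03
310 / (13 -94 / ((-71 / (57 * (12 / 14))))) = 154070 / 38609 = 3.99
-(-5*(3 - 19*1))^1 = -80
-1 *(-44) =44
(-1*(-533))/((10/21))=1119.30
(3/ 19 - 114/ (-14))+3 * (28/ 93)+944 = 3930060/ 4123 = 953.20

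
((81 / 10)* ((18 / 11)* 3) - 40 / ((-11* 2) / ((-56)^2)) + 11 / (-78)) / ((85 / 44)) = 49261562 / 16575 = 2972.04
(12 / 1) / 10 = 6 / 5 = 1.20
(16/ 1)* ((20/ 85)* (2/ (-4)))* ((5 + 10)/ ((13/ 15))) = -7200/ 221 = -32.58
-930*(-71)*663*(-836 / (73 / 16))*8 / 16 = -292786528320 / 73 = -4010774360.55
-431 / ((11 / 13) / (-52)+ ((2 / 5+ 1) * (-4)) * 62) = 1456780 / 1173591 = 1.24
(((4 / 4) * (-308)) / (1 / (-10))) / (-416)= -385 / 52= -7.40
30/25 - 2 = -4/5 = -0.80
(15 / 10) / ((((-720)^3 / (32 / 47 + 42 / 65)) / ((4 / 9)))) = -2027 / 855204480000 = -0.00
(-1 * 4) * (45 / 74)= -90 / 37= -2.43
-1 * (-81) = 81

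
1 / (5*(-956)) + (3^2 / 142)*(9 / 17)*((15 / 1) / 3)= 966743 / 5769460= 0.17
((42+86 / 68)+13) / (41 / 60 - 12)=-57390 / 11543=-4.97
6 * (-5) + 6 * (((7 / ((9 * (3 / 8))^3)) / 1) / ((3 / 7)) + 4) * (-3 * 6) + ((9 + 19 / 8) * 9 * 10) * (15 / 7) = 1685.86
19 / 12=1.58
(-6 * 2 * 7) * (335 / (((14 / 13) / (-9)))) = 235170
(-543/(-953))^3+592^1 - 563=25260275140/865523177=29.18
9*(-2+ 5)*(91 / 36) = 273 / 4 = 68.25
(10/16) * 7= 35/8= 4.38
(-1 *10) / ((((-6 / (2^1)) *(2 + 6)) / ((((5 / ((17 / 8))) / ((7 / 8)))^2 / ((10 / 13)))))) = 166400 / 42483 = 3.92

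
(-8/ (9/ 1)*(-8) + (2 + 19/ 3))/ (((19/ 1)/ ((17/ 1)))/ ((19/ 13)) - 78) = -2363/ 11817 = -0.20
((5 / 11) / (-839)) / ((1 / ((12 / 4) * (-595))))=8925 / 9229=0.97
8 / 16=1 / 2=0.50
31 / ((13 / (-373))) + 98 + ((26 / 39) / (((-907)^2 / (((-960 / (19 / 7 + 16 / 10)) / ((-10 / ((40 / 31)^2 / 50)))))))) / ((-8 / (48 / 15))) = -1228253686865007 / 1551880447507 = -791.46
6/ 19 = 0.32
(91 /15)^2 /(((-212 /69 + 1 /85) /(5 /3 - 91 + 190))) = -977837042 /807795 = -1210.50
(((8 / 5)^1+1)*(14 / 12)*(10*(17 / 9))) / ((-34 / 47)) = -4277 / 54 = -79.20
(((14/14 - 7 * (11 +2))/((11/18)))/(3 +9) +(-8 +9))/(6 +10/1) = -31/44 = -0.70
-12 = -12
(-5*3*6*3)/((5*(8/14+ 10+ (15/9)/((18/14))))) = -10206/2243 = -4.55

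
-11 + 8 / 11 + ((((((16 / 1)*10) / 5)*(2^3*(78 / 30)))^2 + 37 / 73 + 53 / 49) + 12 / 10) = 435783641583 / 983675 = 443015.88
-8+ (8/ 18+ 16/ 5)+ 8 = 164/ 45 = 3.64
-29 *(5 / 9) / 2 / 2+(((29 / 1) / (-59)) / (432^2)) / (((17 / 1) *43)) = -32419206749 / 8048906496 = -4.03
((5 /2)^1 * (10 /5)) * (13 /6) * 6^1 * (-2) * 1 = -130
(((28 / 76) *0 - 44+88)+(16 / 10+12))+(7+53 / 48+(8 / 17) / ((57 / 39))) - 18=3722987 / 77520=48.03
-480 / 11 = -43.64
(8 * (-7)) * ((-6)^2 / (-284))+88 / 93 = 53120 / 6603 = 8.04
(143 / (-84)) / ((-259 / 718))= 51337 / 10878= 4.72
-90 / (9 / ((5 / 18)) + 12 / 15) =-225 / 83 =-2.71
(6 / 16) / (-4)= -0.09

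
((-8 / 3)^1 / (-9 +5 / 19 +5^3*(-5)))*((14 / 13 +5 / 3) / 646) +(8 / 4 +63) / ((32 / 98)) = 76279320413 / 383192784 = 199.06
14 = 14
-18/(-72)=1/4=0.25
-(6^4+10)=-1306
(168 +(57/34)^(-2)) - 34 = 134.36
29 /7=4.14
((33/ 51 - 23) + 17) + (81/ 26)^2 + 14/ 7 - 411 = -4650207/ 11492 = -404.65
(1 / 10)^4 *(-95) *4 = -19 / 500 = -0.04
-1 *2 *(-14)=28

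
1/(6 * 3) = 0.06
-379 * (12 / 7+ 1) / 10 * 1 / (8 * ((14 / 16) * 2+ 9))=-7201 / 6020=-1.20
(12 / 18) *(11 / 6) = 11 / 9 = 1.22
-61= -61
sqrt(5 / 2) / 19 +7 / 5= sqrt(10) / 38 +7 / 5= 1.48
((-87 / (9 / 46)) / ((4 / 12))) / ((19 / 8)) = -10672 / 19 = -561.68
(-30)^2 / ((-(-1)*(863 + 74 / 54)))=12150 / 11669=1.04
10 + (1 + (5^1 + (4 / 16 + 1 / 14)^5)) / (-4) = 585093463 / 68841472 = 8.50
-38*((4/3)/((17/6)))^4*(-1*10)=1556480/83521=18.64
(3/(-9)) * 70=-70/3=-23.33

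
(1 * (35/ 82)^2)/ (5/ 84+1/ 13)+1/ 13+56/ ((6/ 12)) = 369280858/ 3256097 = 113.41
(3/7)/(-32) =-3/224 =-0.01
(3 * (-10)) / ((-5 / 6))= 36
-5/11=-0.45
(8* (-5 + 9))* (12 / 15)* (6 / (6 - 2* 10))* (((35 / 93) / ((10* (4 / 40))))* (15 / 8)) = -240 / 31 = -7.74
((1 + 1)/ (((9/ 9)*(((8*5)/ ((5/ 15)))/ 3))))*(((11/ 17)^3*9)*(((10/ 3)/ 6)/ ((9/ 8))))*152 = 404624/ 44217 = 9.15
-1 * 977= -977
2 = 2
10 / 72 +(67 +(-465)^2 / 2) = 3894467 / 36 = 108179.64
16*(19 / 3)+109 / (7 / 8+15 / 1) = 41224 / 381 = 108.20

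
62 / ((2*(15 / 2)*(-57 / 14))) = -868 / 855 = -1.02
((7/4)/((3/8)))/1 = 14/3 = 4.67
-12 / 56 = -3 / 14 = -0.21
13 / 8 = 1.62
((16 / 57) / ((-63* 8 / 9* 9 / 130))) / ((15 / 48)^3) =-212992 / 89775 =-2.37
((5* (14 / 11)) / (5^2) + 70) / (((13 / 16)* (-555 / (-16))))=329728 / 132275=2.49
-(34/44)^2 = -289/484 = -0.60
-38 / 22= -19 / 11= -1.73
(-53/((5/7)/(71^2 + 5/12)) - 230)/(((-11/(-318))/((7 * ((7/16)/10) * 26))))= -758210851307/8800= -86160324.01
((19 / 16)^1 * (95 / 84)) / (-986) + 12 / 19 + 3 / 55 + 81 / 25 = 27175393451 / 6924086400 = 3.92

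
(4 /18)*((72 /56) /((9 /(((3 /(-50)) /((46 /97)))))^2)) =9409 /166635000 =0.00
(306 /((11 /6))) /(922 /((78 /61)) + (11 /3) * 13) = 17901 /82445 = 0.22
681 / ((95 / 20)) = 2724 / 19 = 143.37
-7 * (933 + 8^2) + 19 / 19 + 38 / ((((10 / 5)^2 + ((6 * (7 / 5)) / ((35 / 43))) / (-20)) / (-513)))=-10951338 / 871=-12573.29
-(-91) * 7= 637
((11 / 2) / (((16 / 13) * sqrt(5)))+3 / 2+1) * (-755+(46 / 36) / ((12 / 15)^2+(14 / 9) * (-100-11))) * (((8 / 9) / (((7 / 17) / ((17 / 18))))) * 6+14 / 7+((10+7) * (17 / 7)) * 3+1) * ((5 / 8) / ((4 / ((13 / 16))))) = -31209041924125 / 936375552-178515719805995 * sqrt(5) / 14982008832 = -59973.13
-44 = -44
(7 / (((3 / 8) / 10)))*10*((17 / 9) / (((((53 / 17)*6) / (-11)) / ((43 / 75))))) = -15310064 / 12879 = -1188.76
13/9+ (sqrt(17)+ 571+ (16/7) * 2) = sqrt(17)+ 36352/63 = 581.14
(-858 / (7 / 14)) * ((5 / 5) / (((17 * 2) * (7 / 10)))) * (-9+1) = 68640 / 119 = 576.81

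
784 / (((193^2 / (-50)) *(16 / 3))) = -7350 / 37249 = -0.20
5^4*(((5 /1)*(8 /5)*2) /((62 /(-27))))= -135000 /31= -4354.84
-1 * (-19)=19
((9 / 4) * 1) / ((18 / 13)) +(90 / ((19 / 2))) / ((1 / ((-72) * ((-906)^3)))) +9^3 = 77104474601935 / 152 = 507266280275.89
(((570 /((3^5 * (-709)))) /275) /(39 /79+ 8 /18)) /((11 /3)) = -3002 /858318945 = -0.00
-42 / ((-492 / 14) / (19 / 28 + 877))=172025 / 164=1048.93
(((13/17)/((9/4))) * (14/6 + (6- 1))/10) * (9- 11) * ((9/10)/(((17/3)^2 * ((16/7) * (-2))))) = 3003/982600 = 0.00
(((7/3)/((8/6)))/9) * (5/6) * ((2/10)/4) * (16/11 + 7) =217/3168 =0.07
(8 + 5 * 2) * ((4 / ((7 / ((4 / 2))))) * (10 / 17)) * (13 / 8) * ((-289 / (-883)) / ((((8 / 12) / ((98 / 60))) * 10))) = 13923 / 8830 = 1.58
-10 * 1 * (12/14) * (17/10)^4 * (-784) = 7015764/125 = 56126.11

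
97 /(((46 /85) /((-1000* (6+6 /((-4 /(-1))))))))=-30918750 /23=-1344293.48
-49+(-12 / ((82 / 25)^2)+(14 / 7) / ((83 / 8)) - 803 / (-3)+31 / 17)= 1562370956 / 7115673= 219.57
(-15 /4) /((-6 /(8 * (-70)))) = -350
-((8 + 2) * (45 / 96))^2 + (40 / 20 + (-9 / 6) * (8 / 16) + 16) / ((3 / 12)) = 12039 / 256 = 47.03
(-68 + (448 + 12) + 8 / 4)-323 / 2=465 / 2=232.50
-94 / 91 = -1.03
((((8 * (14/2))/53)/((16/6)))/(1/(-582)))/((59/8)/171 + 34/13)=-217356048/2505787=-86.74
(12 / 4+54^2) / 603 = 973 / 201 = 4.84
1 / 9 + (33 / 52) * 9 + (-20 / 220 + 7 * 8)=317795 / 5148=61.73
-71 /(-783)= 71 /783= 0.09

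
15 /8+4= 47 /8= 5.88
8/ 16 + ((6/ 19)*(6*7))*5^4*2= 630019/ 38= 16579.45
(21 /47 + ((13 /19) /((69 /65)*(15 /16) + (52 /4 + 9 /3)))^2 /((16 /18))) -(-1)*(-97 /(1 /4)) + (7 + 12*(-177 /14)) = -112852800011604 /212023449575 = -532.27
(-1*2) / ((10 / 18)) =-18 / 5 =-3.60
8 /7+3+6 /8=137 /28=4.89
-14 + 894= 880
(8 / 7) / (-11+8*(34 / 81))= -648 / 4333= -0.15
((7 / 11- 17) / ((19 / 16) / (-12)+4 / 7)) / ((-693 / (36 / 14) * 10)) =6912 / 537845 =0.01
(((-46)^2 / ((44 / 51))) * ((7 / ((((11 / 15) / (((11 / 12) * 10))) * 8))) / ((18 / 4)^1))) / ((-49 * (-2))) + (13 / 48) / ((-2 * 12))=5394799 / 88704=60.82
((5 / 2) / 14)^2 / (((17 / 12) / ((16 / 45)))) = 0.01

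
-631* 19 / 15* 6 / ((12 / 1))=-11989 / 30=-399.63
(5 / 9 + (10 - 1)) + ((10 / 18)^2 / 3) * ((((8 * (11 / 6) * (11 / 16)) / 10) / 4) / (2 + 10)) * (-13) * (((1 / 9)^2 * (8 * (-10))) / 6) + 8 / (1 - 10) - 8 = 5708029 / 8503056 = 0.67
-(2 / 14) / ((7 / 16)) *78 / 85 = -0.30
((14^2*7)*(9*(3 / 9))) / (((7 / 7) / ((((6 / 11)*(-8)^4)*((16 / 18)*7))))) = 629407744 / 11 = 57218885.82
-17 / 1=-17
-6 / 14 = -3 / 7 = -0.43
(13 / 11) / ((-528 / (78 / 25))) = -169 / 24200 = -0.01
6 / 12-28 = -55 / 2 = -27.50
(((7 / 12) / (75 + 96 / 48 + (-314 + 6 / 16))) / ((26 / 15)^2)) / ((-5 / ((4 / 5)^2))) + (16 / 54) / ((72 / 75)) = 13334411 / 43188795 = 0.31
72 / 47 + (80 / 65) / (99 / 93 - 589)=8518112 / 5568043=1.53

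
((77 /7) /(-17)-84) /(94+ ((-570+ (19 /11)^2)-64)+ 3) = 174119 /1098472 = 0.16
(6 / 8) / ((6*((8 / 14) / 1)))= 0.22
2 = 2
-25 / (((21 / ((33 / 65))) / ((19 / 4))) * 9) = -1045 / 3276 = -0.32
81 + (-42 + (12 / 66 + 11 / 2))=983 / 22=44.68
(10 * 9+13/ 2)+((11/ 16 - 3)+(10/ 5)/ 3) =4553/ 48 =94.85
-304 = -304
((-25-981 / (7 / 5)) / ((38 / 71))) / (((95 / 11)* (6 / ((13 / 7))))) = -2578862 / 53067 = -48.60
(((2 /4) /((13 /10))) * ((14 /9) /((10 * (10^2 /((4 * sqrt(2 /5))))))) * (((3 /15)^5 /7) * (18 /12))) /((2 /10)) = sqrt(10) /6093750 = 0.00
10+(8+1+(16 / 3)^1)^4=3419611 / 81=42217.42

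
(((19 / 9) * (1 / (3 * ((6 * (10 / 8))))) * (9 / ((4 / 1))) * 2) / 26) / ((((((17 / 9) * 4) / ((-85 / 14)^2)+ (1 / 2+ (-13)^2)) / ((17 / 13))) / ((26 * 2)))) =109820 / 16877159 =0.01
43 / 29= 1.48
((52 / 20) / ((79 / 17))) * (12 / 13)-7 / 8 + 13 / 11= 28617 / 34760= 0.82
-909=-909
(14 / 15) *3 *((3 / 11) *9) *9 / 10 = 1701 / 275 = 6.19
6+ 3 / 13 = 6.23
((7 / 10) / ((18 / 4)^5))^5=17623416832 / 2243431211537039339907028125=0.00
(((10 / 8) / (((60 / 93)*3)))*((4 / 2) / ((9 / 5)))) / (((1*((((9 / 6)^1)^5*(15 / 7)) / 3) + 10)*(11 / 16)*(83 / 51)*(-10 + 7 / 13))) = -3069248 / 698387481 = -0.00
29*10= 290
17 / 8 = 2.12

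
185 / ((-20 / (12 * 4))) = -444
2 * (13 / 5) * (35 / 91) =2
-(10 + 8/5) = -58/5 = -11.60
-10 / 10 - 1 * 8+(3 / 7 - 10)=-130 / 7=-18.57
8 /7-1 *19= -125 /7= -17.86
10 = 10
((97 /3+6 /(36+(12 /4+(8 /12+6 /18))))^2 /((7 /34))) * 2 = 64576217 /6300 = 10250.19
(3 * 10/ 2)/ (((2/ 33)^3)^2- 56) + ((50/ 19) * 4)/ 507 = -34429244588131/ 139335962464920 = -0.25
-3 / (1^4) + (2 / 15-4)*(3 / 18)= -164 / 45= -3.64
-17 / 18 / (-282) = 17 / 5076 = 0.00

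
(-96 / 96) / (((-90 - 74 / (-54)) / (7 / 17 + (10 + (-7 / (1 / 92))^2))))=190368603 / 40681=4679.55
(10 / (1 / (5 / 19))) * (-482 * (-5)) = 120500 / 19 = 6342.11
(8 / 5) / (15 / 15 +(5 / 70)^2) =1568 / 985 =1.59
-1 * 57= -57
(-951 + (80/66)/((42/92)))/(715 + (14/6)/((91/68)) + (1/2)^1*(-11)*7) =-17087278/12220593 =-1.40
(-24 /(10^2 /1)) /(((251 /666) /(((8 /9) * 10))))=-7104 /1255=-5.66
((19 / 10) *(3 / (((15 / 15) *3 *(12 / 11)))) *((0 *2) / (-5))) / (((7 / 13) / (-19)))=0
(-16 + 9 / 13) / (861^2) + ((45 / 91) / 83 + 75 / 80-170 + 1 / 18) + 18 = -1932535917607 / 12798165744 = -151.00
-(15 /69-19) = 432 /23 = 18.78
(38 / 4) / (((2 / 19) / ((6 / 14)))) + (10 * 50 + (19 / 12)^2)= 545515 / 1008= 541.19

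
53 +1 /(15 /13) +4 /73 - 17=40429 /1095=36.92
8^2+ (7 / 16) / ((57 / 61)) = 58795 / 912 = 64.47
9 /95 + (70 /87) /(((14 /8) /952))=3618383 /8265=437.80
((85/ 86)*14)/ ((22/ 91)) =54145/ 946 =57.24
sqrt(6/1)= sqrt(6)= 2.45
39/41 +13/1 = 572/41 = 13.95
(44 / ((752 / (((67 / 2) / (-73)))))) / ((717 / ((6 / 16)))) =-737 / 52480576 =-0.00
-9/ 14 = -0.64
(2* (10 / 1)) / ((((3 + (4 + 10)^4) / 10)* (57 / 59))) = 11800 / 2189883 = 0.01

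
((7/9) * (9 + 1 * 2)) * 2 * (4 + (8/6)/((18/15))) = 7084/81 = 87.46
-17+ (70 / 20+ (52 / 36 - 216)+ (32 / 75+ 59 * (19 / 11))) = -622313 / 4950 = -125.72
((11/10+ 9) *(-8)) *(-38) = 15352/5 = 3070.40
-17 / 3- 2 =-23 / 3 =-7.67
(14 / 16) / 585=7 / 4680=0.00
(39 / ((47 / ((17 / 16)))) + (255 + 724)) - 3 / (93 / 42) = 22811417 / 23312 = 978.53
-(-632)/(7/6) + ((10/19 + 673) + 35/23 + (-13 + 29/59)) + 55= 227271397/180481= 1259.25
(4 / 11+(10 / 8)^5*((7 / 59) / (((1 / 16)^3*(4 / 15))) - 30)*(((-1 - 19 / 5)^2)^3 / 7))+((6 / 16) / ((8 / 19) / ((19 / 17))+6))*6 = 399793651680623 / 41831944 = 9557137.76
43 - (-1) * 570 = 613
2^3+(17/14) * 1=129/14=9.21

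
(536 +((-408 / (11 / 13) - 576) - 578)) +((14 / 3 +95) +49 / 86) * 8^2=7541914 / 1419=5314.95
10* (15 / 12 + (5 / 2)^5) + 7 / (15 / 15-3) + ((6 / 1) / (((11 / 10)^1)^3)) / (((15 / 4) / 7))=21167739 / 21296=993.98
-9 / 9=-1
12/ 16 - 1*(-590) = 2363/ 4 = 590.75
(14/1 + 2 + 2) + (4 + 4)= 26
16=16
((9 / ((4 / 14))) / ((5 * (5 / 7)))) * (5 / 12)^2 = 49 / 32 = 1.53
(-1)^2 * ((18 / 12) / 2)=3 / 4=0.75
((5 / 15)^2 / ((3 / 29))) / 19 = 29 / 513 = 0.06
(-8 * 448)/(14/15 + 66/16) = -430080/607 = -708.53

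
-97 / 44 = -2.20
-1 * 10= -10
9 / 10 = 0.90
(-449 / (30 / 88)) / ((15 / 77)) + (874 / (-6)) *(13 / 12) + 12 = -6216073 / 900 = -6906.75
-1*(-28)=28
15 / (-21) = -5 / 7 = -0.71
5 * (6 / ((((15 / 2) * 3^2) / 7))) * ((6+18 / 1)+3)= 84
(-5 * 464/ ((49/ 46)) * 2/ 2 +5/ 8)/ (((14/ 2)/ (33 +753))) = -335431395/ 1372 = -244483.52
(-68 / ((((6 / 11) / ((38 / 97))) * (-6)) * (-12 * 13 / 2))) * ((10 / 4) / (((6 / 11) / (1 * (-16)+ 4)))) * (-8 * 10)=-459.17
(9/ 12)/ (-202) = -3/ 808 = -0.00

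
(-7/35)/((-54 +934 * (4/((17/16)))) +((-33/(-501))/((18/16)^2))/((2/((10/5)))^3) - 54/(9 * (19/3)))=-4369221/75616796420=-0.00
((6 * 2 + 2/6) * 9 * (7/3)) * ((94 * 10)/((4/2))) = 121730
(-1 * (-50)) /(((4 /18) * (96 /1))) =75 /32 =2.34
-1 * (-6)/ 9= 2/ 3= 0.67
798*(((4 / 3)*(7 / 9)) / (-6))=-3724 / 27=-137.93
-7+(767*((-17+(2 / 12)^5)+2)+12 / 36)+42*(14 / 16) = -11474.82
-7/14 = -1/2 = -0.50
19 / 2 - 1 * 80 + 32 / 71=-9947 / 142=-70.05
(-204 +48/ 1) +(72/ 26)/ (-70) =-70998/ 455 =-156.04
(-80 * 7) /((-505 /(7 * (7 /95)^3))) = 268912 /86594875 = 0.00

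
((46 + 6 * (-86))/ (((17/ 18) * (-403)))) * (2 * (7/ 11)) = 118440/ 75361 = 1.57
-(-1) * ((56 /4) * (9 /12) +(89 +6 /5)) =1007 /10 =100.70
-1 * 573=-573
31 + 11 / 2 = 73 / 2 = 36.50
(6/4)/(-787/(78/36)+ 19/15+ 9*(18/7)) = -4095/924982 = -0.00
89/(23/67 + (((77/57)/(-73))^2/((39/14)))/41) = 165085414565877/636759634019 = 259.26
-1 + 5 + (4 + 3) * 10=74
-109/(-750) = 109/750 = 0.15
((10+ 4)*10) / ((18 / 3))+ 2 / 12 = 47 / 2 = 23.50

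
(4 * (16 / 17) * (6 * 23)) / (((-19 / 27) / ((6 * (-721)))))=1031595264 / 323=3193793.39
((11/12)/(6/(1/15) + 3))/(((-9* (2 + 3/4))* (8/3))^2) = 1/441936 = 0.00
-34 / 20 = -17 / 10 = -1.70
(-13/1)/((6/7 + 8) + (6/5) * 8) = -455/646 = -0.70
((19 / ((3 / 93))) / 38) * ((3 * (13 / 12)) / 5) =403 / 40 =10.08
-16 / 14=-8 / 7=-1.14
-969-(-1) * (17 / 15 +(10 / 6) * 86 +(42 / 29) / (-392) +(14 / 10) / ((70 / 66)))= -50133917 / 60900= -823.22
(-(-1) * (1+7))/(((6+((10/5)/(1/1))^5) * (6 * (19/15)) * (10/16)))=16/361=0.04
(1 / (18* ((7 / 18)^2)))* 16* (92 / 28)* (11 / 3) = 70.81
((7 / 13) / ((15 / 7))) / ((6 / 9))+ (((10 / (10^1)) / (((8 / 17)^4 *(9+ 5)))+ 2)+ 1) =18015873 / 3727360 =4.83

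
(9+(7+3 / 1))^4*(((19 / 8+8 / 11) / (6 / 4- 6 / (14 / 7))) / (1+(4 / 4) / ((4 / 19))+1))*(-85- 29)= 450650018 / 99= 4552020.38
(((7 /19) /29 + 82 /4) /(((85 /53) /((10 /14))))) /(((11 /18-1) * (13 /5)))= -53912925 /5966779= -9.04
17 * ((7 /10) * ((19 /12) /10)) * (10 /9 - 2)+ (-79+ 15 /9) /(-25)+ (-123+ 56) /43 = -0.14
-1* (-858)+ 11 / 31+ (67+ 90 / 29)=834684 / 899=928.46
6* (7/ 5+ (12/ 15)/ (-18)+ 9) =932/ 15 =62.13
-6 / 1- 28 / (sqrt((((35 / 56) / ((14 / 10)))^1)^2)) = -1718 / 25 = -68.72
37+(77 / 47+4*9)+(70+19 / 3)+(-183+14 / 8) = -17077 / 564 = -30.28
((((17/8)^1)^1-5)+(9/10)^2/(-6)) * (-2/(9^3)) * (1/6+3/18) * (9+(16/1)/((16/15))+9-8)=301/4374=0.07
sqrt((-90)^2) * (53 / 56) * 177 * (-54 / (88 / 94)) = -535702005 / 616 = -869646.11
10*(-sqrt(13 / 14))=-5*sqrt(182) / 7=-9.64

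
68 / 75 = 0.91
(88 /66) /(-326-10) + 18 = 4535 /252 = 18.00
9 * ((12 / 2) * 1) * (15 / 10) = 81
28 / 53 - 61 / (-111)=6341 / 5883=1.08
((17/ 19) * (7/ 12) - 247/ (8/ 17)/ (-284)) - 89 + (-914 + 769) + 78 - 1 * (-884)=730.37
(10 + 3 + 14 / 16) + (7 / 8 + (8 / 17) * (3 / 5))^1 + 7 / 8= 10817 / 680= 15.91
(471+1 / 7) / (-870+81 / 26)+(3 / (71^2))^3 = -10984343141398037 / 20210766095067933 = -0.54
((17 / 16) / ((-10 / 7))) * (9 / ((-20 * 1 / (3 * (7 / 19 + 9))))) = 9.41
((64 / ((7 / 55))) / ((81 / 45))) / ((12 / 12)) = 17600 / 63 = 279.37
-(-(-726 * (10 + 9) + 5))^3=-2621792488069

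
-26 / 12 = -13 / 6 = -2.17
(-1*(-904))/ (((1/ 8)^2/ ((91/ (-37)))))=-5264896/ 37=-142294.49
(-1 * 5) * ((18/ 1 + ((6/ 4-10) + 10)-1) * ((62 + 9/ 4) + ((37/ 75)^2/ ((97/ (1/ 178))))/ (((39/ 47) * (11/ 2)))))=-198096329283389/ 33332013000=-5943.13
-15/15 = -1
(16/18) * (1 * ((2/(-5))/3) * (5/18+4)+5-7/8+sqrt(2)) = 8 * sqrt(2)/9+3839/1215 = 4.42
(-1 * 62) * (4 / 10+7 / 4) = -1333 / 10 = -133.30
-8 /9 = -0.89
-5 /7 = -0.71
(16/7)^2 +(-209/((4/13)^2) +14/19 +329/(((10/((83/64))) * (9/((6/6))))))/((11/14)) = -82507593761/29494080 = -2797.43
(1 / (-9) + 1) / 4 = 0.22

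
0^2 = 0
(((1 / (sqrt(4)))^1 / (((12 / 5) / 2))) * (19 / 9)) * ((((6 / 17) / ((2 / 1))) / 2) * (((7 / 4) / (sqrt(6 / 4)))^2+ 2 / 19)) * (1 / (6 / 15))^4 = 3059375 / 470016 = 6.51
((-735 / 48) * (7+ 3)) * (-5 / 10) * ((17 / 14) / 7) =425 / 32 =13.28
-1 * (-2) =2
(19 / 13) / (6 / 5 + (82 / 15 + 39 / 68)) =3876 / 19201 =0.20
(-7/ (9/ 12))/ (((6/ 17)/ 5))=-1190/ 9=-132.22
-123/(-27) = 41/9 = 4.56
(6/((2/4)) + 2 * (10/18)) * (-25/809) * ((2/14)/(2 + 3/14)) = -5900/225711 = -0.03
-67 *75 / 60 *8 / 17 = -670 / 17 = -39.41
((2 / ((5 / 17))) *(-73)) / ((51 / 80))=-2336 / 3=-778.67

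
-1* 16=-16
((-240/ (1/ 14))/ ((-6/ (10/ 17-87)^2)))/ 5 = 241691632/ 289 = 836303.22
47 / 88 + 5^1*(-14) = -6113 / 88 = -69.47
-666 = -666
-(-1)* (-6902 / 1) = -6902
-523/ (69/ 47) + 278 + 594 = 35587/ 69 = 515.75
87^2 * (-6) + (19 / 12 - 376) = -549461 / 12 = -45788.42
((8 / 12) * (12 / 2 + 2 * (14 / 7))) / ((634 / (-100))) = -1000 / 951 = -1.05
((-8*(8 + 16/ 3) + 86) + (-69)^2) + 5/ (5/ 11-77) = 11973917/ 2526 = 4740.27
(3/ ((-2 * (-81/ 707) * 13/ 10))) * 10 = 35350/ 351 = 100.71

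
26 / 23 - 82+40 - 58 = -2274 / 23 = -98.87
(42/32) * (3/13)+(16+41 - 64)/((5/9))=-12789/1040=-12.30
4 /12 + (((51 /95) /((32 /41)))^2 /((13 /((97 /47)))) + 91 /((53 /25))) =38904869542663 /897812198400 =43.33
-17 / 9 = -1.89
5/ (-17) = -5/ 17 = -0.29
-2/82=-1/41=-0.02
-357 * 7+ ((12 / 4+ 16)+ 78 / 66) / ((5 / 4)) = -136557 / 55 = -2482.85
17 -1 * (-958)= 975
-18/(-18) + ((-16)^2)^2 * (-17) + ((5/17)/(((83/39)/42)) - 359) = -1572508980/1411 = -1114464.20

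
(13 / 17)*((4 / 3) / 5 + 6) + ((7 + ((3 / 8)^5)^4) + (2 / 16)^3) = 3467409174194408617327 / 293994983674745978880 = 11.79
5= 5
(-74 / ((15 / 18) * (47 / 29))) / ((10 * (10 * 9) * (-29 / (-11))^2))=-4477 / 511125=-0.01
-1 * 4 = -4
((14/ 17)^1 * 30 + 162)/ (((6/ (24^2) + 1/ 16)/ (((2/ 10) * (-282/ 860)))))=-21481632/ 127925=-167.92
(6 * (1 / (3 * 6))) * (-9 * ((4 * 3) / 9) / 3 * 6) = -8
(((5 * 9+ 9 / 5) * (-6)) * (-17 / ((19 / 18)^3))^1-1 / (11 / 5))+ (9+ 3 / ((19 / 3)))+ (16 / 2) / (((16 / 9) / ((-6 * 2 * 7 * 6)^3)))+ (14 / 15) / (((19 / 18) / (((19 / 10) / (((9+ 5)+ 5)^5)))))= -392285047926178733 / 680927225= -576104220.13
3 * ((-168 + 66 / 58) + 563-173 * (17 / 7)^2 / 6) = 1927559 / 2842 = 678.24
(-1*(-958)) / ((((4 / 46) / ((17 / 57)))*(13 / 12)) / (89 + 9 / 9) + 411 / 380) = 640528380 / 725501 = 882.88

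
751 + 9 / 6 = 1505 / 2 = 752.50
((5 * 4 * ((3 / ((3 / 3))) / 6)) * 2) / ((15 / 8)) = 32 / 3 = 10.67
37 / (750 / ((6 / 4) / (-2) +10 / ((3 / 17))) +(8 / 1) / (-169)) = 4195763 / 1515632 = 2.77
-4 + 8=4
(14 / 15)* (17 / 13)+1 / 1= 433 / 195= 2.22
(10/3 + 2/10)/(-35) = -53/525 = -0.10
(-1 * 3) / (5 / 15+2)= -9 / 7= -1.29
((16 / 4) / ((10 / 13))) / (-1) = -26 / 5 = -5.20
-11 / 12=-0.92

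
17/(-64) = -17/64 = -0.27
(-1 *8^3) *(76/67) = -38912/67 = -580.78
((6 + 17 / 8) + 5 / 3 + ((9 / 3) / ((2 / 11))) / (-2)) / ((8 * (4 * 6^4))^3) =37 / 1711891286065152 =0.00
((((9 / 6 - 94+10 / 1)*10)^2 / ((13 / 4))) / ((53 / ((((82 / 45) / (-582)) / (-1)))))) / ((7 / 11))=27285500 / 1403493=19.44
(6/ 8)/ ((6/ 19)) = 19/ 8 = 2.38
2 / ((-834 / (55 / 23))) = -55 / 9591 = -0.01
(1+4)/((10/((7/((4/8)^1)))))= 7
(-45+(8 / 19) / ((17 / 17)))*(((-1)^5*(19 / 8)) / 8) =847 / 64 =13.23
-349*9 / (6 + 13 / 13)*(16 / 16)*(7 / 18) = -349 / 2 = -174.50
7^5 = 16807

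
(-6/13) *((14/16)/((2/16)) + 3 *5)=-132/13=-10.15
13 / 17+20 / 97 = 1601 / 1649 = 0.97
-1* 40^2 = -1600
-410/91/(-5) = 82/91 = 0.90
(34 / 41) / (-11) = -34 / 451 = -0.08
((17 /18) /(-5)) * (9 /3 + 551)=-104.64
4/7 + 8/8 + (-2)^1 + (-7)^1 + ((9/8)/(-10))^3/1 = -26629103/3584000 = -7.43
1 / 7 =0.14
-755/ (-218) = 755/ 218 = 3.46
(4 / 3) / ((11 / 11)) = 4 / 3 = 1.33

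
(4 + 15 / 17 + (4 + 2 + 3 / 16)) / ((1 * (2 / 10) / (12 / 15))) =3011 / 68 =44.28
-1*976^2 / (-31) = 952576 / 31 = 30728.26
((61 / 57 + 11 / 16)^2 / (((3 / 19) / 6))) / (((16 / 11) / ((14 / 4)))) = 197859893 / 700416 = 282.49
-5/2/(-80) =1/32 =0.03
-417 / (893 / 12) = -5004 / 893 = -5.60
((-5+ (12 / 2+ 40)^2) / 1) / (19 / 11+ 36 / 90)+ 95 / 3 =119810 / 117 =1024.02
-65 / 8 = -8.12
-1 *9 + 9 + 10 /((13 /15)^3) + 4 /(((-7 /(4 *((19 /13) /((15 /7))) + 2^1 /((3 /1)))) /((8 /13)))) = 3268358 /230685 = 14.17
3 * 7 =21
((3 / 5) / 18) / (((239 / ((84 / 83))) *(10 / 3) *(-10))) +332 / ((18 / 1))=823235311 / 44633250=18.44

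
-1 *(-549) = 549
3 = 3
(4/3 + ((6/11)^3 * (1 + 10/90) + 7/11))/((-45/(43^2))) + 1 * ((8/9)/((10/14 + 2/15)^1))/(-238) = -4803610609/54372681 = -88.35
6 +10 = 16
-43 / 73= -0.59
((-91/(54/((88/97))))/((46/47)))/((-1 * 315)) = 13442/2710665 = 0.00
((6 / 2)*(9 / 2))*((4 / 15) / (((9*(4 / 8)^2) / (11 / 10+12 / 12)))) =84 / 25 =3.36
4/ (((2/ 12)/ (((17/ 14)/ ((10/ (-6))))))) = -17.49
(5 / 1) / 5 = 1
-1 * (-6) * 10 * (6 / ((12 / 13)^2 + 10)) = 30420 / 917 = 33.17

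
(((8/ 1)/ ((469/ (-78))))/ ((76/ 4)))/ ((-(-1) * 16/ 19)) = -39/ 469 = -0.08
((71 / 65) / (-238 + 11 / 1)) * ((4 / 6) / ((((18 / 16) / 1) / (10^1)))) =-2272 / 79677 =-0.03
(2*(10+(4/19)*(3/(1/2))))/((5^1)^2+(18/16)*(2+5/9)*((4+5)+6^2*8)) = 3424/133589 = 0.03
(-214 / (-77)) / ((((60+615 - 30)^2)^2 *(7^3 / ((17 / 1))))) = 3638 / 4571131381306875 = 0.00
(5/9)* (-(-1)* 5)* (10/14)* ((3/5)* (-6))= -50/7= -7.14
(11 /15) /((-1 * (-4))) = 11 /60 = 0.18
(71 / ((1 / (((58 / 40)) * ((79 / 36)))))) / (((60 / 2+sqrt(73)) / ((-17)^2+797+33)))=60672553 / 6616 -60672553 * sqrt(73) / 198480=6558.80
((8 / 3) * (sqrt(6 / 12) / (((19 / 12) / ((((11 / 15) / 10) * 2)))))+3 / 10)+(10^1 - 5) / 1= 5.47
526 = 526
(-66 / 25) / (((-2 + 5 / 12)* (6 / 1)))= 132 / 475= 0.28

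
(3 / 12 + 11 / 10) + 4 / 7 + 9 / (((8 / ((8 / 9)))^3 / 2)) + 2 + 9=146809 / 11340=12.95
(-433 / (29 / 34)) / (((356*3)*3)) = -7361 / 46458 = -0.16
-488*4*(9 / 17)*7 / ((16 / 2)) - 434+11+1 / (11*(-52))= -12906053 / 9724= -1327.24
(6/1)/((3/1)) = 2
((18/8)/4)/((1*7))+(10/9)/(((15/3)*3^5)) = 19907/244944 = 0.08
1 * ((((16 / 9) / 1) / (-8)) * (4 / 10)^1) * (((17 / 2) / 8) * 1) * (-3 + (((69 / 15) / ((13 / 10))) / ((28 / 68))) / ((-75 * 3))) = 1057519 / 3685500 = 0.29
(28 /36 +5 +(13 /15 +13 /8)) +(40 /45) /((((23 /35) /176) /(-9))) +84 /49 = -123606943 /57960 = -2132.62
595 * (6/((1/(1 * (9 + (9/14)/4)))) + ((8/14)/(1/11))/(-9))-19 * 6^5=-4156409/36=-115455.81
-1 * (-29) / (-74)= -29 / 74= -0.39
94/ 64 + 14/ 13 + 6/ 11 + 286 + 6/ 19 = 25162195/ 86944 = 289.41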